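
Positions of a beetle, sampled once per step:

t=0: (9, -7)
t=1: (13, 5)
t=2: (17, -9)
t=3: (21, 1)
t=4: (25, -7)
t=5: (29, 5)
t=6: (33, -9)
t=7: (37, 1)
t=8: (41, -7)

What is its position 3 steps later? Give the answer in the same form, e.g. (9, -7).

(53, 1)

First: linear, +4 per step → 53 at step 11.
Second: cycles through -7, 5, -9, 1 every 4 steps. Step 11 lands at position 3 of the cycle → 1.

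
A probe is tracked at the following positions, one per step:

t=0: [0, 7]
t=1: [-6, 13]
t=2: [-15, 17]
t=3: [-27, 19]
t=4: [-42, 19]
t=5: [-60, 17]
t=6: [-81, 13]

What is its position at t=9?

Successive displacements: [-6, +6], [-9, +4], [-12, +2], [-15, +0], [-18, -2], [-21, -4] — each changes by [-3, -2].
step 7: [-81, 13] + [-24, -6] → [-105, 7]
step 8: [-105, 7] + [-27, -8] → [-132, -1]
step 9: [-132, -1] + [-30, -10] → [-162, -11]

[-162, -11]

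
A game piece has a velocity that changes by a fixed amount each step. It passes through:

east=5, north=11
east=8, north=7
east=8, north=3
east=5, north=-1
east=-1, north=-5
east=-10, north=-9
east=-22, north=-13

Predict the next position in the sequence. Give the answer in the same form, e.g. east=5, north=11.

Taking differences between consecutive positions: (+3,-4), (+0,-4), (-3,-4), (-6,-4), (-9,-4), (-12,-4). These grow by (-3,+0) each step.
step 7: east=-22, north=-13 + (-15,-4) → east=-37, north=-17

east=-37, north=-17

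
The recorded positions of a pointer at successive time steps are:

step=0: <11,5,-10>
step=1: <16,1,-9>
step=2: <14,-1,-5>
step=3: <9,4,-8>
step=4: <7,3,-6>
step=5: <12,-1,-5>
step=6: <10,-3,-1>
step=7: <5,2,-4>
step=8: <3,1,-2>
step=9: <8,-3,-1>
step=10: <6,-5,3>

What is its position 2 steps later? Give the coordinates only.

<-1,-1,2>

Differencing gives <+5,-4,+1>, <-2,-2,+4>, <-5,+5,-3>, <-2,-1,+2>, <+5,-4,+1>, <-2,-2,+4>, <-5,+5,-3>, <-2,-1,+2>, <+5,-4,+1>, <-2,-2,+4>. This is the pattern <+5,-4,+1>, <-2,-2,+4>, <-5,+5,-3>, <-2,-1,+2> repeated.
step 11: apply <-5,+5,-3> → <1,0,0>
step 12: apply <-2,-1,+2> → <-1,-1,2>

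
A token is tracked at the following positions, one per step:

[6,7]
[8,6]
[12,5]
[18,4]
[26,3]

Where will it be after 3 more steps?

[62,0]

Taking differences between consecutive positions: [+2,-1], [+4,-1], [+6,-1], [+8,-1]. These grow by [+2,+0] each step.
step 5: [26,3] + [+10,-1] → [36,2]
step 6: [36,2] + [+12,-1] → [48,1]
step 7: [48,1] + [+14,-1] → [62,0]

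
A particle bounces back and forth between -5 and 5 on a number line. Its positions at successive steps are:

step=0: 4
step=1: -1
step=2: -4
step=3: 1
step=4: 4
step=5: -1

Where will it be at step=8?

The value travels 5 per step and bounces off the walls at -5 and 5.
  step 6: -1 → -4
  step 7: -4 → 1
  step 8: 1 → 4

4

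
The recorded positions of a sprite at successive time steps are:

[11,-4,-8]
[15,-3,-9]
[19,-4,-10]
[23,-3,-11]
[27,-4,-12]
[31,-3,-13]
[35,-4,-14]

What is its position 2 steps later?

The moves between consecutive positions are [+4,+1,-1], [+4,-1,-1], [+4,+1,-1], [+4,-1,-1], [+4,+1,-1], [+4,-1,-1]; they repeat the 2-cycle [[+4,+1,-1], [+4,-1,-1]].
step 7: apply [+4,+1,-1] → [39,-3,-15]
step 8: apply [+4,-1,-1] → [43,-4,-16]

[43,-4,-16]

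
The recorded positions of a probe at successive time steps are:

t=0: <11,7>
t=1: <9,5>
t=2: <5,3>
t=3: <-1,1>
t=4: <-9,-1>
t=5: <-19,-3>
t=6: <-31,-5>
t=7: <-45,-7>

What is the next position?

<-61,-9>

Successive displacements: <-2,-2>, <-4,-2>, <-6,-2>, <-8,-2>, <-10,-2>, <-12,-2>, <-14,-2> — each changes by <-2,+0>.
step 8: <-45,-7> + <-16,-2> → <-61,-9>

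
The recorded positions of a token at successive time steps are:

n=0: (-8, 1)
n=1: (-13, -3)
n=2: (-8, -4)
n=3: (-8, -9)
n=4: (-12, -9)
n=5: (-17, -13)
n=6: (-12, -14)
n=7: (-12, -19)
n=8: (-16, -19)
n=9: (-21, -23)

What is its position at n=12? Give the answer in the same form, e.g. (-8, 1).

(-20, -29)

Step-to-step displacements: (-5, -4), (+5, -1), (+0, -5), (-4, +0), (-5, -4), (+5, -1), (+0, -5), (-4, +0), (-5, -4) — a repeating cycle of length 4.
step 10: apply (+5, -1) → (-16, -24)
step 11: apply (+0, -5) → (-16, -29)
step 12: apply (-4, +0) → (-20, -29)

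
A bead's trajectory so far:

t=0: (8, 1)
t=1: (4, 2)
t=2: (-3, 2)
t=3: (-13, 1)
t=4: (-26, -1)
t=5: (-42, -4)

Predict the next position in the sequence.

(-61, -8)

Taking differences between consecutive positions: (-4, +1), (-7, +0), (-10, -1), (-13, -2), (-16, -3). These grow by (-3, -1) each step.
step 6: (-42, -4) + (-19, -4) → (-61, -8)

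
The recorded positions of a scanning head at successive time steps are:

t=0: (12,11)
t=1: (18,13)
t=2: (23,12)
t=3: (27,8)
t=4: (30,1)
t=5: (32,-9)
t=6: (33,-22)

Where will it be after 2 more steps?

First differences are (+6,+2), (+5,-1), (+4,-4), (+3,-7), (+2,-10), (+1,-13); their common second difference is (-1,-3) (constant acceleration).
step 7: (33,-22) + (+0,-16) → (33,-38)
step 8: (33,-38) + (-1,-19) → (32,-57)

(32,-57)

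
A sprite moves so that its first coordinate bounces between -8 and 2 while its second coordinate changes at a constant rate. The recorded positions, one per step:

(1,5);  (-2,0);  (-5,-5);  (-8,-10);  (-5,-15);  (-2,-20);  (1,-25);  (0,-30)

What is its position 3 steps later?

(-7,-45)

The first coordinate reflects between -8 and 2, moving 3 per step.
  step 8: 0 → -3
  step 9: -3 → -6
  step 10: -6 → -7
The second coordinate changes by -5 each step: at step 10 it is -45.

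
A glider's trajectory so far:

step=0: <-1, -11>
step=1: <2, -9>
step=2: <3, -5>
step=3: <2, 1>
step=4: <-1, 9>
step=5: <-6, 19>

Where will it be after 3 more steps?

<-33, 61>

First differences are <+3, +2>, <+1, +4>, <-1, +6>, <-3, +8>, <-5, +10>; their common second difference is <-2, +2> (constant acceleration).
step 6: <-6, 19> + <-7, +12> → <-13, 31>
step 7: <-13, 31> + <-9, +14> → <-22, 45>
step 8: <-22, 45> + <-11, +16> → <-33, 61>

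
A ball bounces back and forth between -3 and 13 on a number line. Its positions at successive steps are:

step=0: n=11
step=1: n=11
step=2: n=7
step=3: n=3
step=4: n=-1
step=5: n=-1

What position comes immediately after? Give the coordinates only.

The value travels 4 per step and bounces off the walls at -3 and 13.
  step 6: -1 → 3

n=3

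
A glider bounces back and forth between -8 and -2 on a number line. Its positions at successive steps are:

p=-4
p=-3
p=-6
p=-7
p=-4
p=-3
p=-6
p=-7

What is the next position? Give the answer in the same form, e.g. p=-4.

p=-4

The value travels 3 per step and bounces off the walls at -8 and -2.
  step 8: -7 → -4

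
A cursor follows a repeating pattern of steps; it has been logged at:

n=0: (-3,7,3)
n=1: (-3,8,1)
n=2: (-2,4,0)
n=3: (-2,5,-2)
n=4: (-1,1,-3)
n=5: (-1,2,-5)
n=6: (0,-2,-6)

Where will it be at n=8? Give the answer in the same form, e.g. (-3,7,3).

Differencing gives (+0,+1,-2), (+1,-4,-1), (+0,+1,-2), (+1,-4,-1), (+0,+1,-2), (+1,-4,-1). This is the pattern (+0,+1,-2), (+1,-4,-1) repeated.
step 7: apply (+0,+1,-2) → (0,-1,-8)
step 8: apply (+1,-4,-1) → (1,-5,-9)

(1,-5,-9)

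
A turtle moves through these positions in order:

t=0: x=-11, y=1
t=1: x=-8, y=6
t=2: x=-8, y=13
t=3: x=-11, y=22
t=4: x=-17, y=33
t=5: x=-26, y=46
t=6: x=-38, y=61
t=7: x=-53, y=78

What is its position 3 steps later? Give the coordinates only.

x=-116, y=141

Successive displacements: (+3,+5), (+0,+7), (-3,+9), (-6,+11), (-9,+13), (-12,+15), (-15,+17) — each changes by (-3,+2).
step 8: x=-53, y=78 + (-18,+19) → x=-71, y=97
step 9: x=-71, y=97 + (-21,+21) → x=-92, y=118
step 10: x=-92, y=118 + (-24,+23) → x=-116, y=141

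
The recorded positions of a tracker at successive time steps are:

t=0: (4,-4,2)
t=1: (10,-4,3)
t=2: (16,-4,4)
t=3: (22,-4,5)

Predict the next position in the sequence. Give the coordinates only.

Each step adds (+6,+0,+1) to the position.
step 4: (22,-4,5) + (+6,+0,+1) → (28,-4,6)

(28,-4,6)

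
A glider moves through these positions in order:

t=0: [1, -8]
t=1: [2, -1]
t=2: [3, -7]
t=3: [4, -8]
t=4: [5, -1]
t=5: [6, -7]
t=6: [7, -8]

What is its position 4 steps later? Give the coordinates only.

[11, -1]

The first coordinate changes by +1 each step, so at step 10 it is 1 + 10·(1) = 11.
The second coordinate repeats the cycle [-8, -1, -7] with period 3; step 10 mod 3 = 1, giving -1.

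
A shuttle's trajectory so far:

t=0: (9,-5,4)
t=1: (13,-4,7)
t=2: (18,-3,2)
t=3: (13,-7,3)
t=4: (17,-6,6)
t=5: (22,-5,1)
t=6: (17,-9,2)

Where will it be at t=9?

(21,-11,1)

Differencing gives (+4,+1,+3), (+5,+1,-5), (-5,-4,+1), (+4,+1,+3), (+5,+1,-5), (-5,-4,+1). This is the pattern (+4,+1,+3), (+5,+1,-5), (-5,-4,+1) repeated.
step 7: apply (+4,+1,+3) → (21,-8,5)
step 8: apply (+5,+1,-5) → (26,-7,0)
step 9: apply (-5,-4,+1) → (21,-11,1)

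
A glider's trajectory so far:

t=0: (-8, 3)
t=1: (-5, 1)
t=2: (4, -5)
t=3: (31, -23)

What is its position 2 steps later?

Consecutive displacements (+3, -2), (+9, -6), (+27, -18) scale by a factor of 3 each step.
step 4: (31, -23) + (+81, -54) → (112, -77)
step 5: (112, -77) + (+243, -162) → (355, -239)

(355, -239)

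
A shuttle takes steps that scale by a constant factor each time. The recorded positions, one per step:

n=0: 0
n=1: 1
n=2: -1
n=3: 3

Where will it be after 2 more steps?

Consecutive displacements +1, -2, +4 scale by a factor of -2 each step.
step 4: 3 − 8 → -5
step 5: -5 + 16 → 11

11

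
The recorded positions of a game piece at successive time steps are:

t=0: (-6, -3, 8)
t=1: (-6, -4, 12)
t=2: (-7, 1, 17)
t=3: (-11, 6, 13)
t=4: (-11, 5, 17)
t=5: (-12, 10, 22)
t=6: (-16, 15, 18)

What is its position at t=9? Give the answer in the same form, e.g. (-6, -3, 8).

(-21, 24, 23)

The moves between consecutive positions are (+0, -1, +4), (-1, +5, +5), (-4, +5, -4), (+0, -1, +4), (-1, +5, +5), (-4, +5, -4); they repeat the 3-cycle [(+0, -1, +4), (-1, +5, +5), (-4, +5, -4)].
step 7: apply (+0, -1, +4) → (-16, 14, 22)
step 8: apply (-1, +5, +5) → (-17, 19, 27)
step 9: apply (-4, +5, -4) → (-21, 24, 23)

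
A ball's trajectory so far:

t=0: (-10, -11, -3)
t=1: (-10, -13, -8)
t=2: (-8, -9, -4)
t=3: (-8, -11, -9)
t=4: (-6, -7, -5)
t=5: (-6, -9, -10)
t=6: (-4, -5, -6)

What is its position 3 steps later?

(-2, -5, -12)

Differencing gives (+0, -2, -5), (+2, +4, +4), (+0, -2, -5), (+2, +4, +4), (+0, -2, -5), (+2, +4, +4). This is the pattern (+0, -2, -5), (+2, +4, +4) repeated.
step 7: apply (+0, -2, -5) → (-4, -7, -11)
step 8: apply (+2, +4, +4) → (-2, -3, -7)
step 9: apply (+0, -2, -5) → (-2, -5, -12)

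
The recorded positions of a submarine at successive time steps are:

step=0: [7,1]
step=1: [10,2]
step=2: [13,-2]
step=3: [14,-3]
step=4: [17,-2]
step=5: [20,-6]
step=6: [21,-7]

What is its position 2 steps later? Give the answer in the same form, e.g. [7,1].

[27,-10]

The moves between consecutive positions are [+3,+1], [+3,-4], [+1,-1], [+3,+1], [+3,-4], [+1,-1]; they repeat the 3-cycle [[+3,+1], [+3,-4], [+1,-1]].
step 7: apply [+3,+1] → [24,-6]
step 8: apply [+3,-4] → [27,-10]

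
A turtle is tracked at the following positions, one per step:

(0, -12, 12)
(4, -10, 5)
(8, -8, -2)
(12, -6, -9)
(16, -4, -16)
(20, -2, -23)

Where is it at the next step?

Each step adds (+4, +2, -7) to the position.
step 6: (20, -2, -23) + (+4, +2, -7) → (24, 0, -30)

(24, 0, -30)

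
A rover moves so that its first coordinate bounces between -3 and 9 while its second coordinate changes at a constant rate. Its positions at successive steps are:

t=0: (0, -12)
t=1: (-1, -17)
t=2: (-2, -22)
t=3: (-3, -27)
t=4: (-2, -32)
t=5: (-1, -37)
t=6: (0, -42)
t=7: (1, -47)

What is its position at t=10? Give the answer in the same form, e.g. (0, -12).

The first coordinate reflects between -3 and 9, moving 1 per step.
  step 8: 1 → 2
  step 9: 2 → 3
  step 10: 3 → 4
The second coordinate changes by -5 each step: at step 10 it is -62.

(4, -62)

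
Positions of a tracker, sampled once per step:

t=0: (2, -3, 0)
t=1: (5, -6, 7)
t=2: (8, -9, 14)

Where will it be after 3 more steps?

The position changes by (+3, -3, +7) every step.
step 3: (8, -9, 14) + (+3, -3, +7) → (11, -12, 21)
step 4: (11, -12, 21) + (+3, -3, +7) → (14, -15, 28)
step 5: (14, -15, 28) + (+3, -3, +7) → (17, -18, 35)

(17, -18, 35)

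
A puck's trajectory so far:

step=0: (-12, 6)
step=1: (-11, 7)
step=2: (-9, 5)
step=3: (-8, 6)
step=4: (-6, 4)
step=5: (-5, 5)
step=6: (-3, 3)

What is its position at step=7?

(-2, 4)

Differencing gives (+1, +1), (+2, -2), (+1, +1), (+2, -2), (+1, +1), (+2, -2). This is the pattern (+1, +1), (+2, -2) repeated.
step 7: apply (+1, +1) → (-2, 4)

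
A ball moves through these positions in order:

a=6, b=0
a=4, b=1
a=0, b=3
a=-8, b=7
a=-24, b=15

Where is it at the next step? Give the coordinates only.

a=-56, b=31

Step-to-step displacements: (-2, +1), (-4, +2), (-8, +4), (-16, +8); each is 2× the previous.
step 5: a=-24, b=15 + (-32, +16) → a=-56, b=31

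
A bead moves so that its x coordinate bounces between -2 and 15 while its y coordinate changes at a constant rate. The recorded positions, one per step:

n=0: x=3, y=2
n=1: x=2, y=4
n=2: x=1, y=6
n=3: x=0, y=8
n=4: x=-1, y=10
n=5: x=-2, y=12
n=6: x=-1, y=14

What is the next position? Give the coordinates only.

The x coordinate reflects between -2 and 15, moving 1 per step.
  step 7: -1 → 0
The y coordinate changes by +2 each step: at step 7 it is 16.

x=0, y=16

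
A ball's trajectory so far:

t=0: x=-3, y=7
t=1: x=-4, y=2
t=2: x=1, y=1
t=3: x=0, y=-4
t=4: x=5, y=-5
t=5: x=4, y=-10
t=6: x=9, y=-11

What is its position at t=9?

The moves between consecutive positions are (-1, -5), (+5, -1), (-1, -5), (+5, -1), (-1, -5), (+5, -1); they repeat the 2-cycle [(-1, -5), (+5, -1)].
step 7: apply (-1, -5) → x=8, y=-16
step 8: apply (+5, -1) → x=13, y=-17
step 9: apply (-1, -5) → x=12, y=-22

x=12, y=-22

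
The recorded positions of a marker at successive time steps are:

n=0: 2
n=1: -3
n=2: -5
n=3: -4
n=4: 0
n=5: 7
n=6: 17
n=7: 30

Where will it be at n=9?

65

Taking differences between consecutive positions: -5, -2, +1, +4, +7, +10, +13. These grow by +3 each step.
step 8: 30 + 16 → 46
step 9: 46 + 19 → 65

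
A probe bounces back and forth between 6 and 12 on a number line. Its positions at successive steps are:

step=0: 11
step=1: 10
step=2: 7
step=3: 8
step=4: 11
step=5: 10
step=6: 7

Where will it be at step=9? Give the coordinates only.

10

The value reflects between 6 and 12, moving 3 per step.
  step 7: 7 → 8
  step 8: 8 → 11
  step 9: 11 → 10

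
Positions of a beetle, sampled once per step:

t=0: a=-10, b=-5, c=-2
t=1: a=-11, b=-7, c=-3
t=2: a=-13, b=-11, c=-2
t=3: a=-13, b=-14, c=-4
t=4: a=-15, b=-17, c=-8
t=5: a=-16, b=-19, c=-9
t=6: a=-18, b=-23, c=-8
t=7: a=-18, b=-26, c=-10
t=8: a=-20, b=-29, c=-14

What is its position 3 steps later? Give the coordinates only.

The moves between consecutive positions are (-1, -2, -1), (-2, -4, +1), (+0, -3, -2), (-2, -3, -4), (-1, -2, -1), (-2, -4, +1), (+0, -3, -2), (-2, -3, -4); they repeat the 4-cycle [(-1, -2, -1), (-2, -4, +1), (+0, -3, -2), (-2, -3, -4)].
step 9: apply (-1, -2, -1) → a=-21, b=-31, c=-15
step 10: apply (-2, -4, +1) → a=-23, b=-35, c=-14
step 11: apply (+0, -3, -2) → a=-23, b=-38, c=-16

a=-23, b=-38, c=-16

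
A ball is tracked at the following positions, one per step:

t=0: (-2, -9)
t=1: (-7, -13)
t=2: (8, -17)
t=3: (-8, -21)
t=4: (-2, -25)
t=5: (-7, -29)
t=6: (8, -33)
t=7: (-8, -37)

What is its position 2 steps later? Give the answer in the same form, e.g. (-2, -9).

First: cycles through -2, -7, 8, -8 every 4 steps. Step 9 lands at position 1 of the cycle → -7.
Second: linear, -4 per step → -45 at step 9.

(-7, -45)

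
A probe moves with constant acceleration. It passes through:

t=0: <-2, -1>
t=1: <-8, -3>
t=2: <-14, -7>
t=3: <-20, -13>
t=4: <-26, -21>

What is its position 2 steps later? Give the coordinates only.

<-38, -43>

First differences are <-6, -2>, <-6, -4>, <-6, -6>, <-6, -8>; their common second difference is <+0, -2> (constant acceleration).
step 5: <-26, -21> + <-6, -10> → <-32, -31>
step 6: <-32, -31> + <-6, -12> → <-38, -43>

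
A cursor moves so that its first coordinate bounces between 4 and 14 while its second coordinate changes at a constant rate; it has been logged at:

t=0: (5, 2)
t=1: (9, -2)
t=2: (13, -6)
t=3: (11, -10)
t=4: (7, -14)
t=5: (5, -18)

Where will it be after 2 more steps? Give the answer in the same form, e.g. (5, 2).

The first coordinate travels 4 per step and bounces off the walls at 4 and 14.
  step 6: 5 → 9
  step 7: 9 → 13
The second coordinate changes by -4 each step: at step 7 it is -26.

(13, -26)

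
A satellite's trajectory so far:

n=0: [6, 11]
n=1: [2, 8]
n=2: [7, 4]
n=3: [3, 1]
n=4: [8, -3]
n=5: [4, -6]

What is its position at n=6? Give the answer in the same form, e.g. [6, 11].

The moves between consecutive positions are [-4, -3], [+5, -4], [-4, -3], [+5, -4], [-4, -3]; they repeat the 2-cycle [[-4, -3], [+5, -4]].
step 6: apply [+5, -4] → [9, -10]

[9, -10]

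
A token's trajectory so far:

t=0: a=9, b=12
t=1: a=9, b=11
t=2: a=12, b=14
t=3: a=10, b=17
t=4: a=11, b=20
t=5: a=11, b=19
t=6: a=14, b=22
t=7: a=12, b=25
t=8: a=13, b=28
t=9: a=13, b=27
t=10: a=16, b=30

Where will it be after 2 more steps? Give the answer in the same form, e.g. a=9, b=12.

a=15, b=36

Step-to-step displacements: (+0, -1), (+3, +3), (-2, +3), (+1, +3), (+0, -1), (+3, +3), (-2, +3), (+1, +3), (+0, -1), (+3, +3) — a repeating cycle of length 4.
step 11: apply (-2, +3) → a=14, b=33
step 12: apply (+1, +3) → a=15, b=36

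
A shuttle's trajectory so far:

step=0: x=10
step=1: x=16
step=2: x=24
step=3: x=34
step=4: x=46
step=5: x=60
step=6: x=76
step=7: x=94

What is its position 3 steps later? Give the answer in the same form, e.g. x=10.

First differences are +6, +8, +10, +12, +14, +16, +18; their common second difference is +2 (constant acceleration).
step 8: 94 + 20 → x=114
step 9: 114 + 22 → x=136
step 10: 136 + 24 → x=160

x=160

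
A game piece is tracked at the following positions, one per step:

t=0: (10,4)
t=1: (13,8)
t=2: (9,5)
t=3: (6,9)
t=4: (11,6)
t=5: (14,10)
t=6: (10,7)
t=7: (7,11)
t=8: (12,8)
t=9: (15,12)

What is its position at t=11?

(8,13)

Step-to-step displacements: (+3,+4), (-4,-3), (-3,+4), (+5,-3), (+3,+4), (-4,-3), (-3,+4), (+5,-3), (+3,+4) — a repeating cycle of length 4.
step 10: apply (-4,-3) → (11,9)
step 11: apply (-3,+4) → (8,13)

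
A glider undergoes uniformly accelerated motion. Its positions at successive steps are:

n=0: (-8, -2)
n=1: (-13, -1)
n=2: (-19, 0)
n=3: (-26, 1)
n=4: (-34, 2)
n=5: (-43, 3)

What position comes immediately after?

First differences are (-5, +1), (-6, +1), (-7, +1), (-8, +1), (-9, +1); their common second difference is (-1, +0) (constant acceleration).
step 6: (-43, 3) + (-10, +1) → (-53, 4)

(-53, 4)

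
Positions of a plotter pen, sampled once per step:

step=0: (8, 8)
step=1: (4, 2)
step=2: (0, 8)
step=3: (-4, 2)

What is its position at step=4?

(-8, 8)

First: linear, -4 per step → -8 at step 4.
Second: cycles through 8, 2 every 2 steps. Step 4 lands at position 0 of the cycle → 8.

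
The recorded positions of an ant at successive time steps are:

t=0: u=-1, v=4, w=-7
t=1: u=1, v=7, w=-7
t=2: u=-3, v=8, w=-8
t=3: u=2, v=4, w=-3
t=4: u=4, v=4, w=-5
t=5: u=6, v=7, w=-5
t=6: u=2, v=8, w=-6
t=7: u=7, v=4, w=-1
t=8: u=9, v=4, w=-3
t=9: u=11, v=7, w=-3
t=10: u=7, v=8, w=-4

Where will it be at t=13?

u=16, v=7, w=-1

Step-to-step displacements: (+2,+3,+0), (-4,+1,-1), (+5,-4,+5), (+2,+0,-2), (+2,+3,+0), (-4,+1,-1), (+5,-4,+5), (+2,+0,-2), (+2,+3,+0), (-4,+1,-1) — a repeating cycle of length 4.
step 11: apply (+5,-4,+5) → u=12, v=4, w=1
step 12: apply (+2,+0,-2) → u=14, v=4, w=-1
step 13: apply (+2,+3,+0) → u=16, v=7, w=-1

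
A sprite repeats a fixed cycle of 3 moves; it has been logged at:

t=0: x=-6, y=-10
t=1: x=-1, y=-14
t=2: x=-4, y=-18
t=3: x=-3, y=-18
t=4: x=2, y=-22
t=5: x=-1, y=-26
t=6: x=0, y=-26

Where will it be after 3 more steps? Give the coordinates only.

The moves between consecutive positions are (+5, -4), (-3, -4), (+1, +0), (+5, -4), (-3, -4), (+1, +0); they repeat the 3-cycle [(+5, -4), (-3, -4), (+1, +0)].
step 7: apply (+5, -4) → x=5, y=-30
step 8: apply (-3, -4) → x=2, y=-34
step 9: apply (+1, +0) → x=3, y=-34

x=3, y=-34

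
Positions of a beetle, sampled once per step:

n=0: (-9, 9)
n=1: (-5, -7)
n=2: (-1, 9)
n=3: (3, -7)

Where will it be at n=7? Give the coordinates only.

The first coordinate changes by +4 each step, so at step 7 it is -9 + 7·(4) = 19.
The second coordinate repeats the cycle [9, -7] with period 2; step 7 mod 2 = 1, giving -7.

(19, -7)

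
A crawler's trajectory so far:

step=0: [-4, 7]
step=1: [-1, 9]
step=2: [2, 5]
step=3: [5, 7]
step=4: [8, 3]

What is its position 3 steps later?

The moves between consecutive positions are [+3, +2], [+3, -4], [+3, +2], [+3, -4]; they repeat the 2-cycle [[+3, +2], [+3, -4]].
step 5: apply [+3, +2] → [11, 5]
step 6: apply [+3, -4] → [14, 1]
step 7: apply [+3, +2] → [17, 3]

[17, 3]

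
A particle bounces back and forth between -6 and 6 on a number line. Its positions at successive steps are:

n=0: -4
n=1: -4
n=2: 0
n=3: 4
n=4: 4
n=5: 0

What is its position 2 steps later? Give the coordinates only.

The value travels 4 per step and bounces off the walls at -6 and 6.
  step 6: 0 → -4
  step 7: -4 → -4

-4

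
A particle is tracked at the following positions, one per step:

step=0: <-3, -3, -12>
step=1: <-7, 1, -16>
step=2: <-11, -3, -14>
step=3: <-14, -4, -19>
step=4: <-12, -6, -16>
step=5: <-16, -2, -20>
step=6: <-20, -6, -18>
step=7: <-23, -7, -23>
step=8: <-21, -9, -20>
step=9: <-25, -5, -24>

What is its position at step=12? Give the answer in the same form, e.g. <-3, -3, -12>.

<-30, -12, -24>

Step-to-step displacements: <-4, +4, -4>, <-4, -4, +2>, <-3, -1, -5>, <+2, -2, +3>, <-4, +4, -4>, <-4, -4, +2>, <-3, -1, -5>, <+2, -2, +3>, <-4, +4, -4> — a repeating cycle of length 4.
step 10: apply <-4, -4, +2> → <-29, -9, -22>
step 11: apply <-3, -1, -5> → <-32, -10, -27>
step 12: apply <+2, -2, +3> → <-30, -12, -24>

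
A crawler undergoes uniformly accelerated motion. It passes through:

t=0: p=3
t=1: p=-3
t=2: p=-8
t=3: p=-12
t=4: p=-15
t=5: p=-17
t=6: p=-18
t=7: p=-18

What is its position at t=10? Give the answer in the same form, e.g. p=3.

Successive displacements: -6, -5, -4, -3, -2, -1, +0 — each changes by +1.
step 8: -18 + 1 → p=-17
step 9: -17 + 2 → p=-15
step 10: -15 + 3 → p=-12

p=-12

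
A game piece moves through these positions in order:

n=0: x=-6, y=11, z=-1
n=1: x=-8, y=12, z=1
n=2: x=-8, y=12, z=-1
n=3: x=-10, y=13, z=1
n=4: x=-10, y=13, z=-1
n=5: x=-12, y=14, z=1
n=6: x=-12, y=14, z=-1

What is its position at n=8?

Differencing gives (-2, +1, +2), (+0, +0, -2), (-2, +1, +2), (+0, +0, -2), (-2, +1, +2), (+0, +0, -2). This is the pattern (-2, +1, +2), (+0, +0, -2) repeated.
step 7: apply (-2, +1, +2) → x=-14, y=15, z=1
step 8: apply (+0, +0, -2) → x=-14, y=15, z=-1

x=-14, y=15, z=-1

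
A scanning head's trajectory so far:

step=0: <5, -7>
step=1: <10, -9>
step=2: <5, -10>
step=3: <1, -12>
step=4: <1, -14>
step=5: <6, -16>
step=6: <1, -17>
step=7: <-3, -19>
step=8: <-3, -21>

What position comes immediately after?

<2, -23>

Step-to-step displacements: <+5, -2>, <-5, -1>, <-4, -2>, <+0, -2>, <+5, -2>, <-5, -1>, <-4, -2>, <+0, -2> — a repeating cycle of length 4.
step 9: apply <+5, -2> → <2, -23>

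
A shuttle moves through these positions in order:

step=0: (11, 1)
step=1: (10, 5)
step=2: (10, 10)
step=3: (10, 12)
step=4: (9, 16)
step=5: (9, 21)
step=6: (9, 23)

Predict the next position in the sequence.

Step-to-step displacements: (-1, +4), (+0, +5), (+0, +2), (-1, +4), (+0, +5), (+0, +2) — a repeating cycle of length 3.
step 7: apply (-1, +4) → (8, 27)

(8, 27)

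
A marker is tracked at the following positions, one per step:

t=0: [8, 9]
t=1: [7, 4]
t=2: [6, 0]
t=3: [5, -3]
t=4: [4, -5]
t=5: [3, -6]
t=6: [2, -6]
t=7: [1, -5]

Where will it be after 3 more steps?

[-2, 4]

Taking differences between consecutive positions: [-1, -5], [-1, -4], [-1, -3], [-1, -2], [-1, -1], [-1, +0], [-1, +1]. These grow by [+0, +1] each step.
step 8: [1, -5] + [-1, +2] → [0, -3]
step 9: [0, -3] + [-1, +3] → [-1, 0]
step 10: [-1, 0] + [-1, +4] → [-2, 4]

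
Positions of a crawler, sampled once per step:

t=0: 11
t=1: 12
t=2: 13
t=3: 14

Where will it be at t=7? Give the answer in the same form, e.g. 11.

Constant displacement of +1 per step.
step 4: 14 + 1 → 15
step 5: 15 + 1 → 16
step 6: 16 + 1 → 17
step 7: 17 + 1 → 18

18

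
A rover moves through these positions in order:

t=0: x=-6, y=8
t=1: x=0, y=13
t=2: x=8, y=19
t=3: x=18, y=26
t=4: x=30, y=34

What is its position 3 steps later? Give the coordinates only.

x=78, y=64

First differences are (+6, +5), (+8, +6), (+10, +7), (+12, +8); their common second difference is (+2, +1) (constant acceleration).
step 5: x=30, y=34 + (+14, +9) → x=44, y=43
step 6: x=44, y=43 + (+16, +10) → x=60, y=53
step 7: x=60, y=53 + (+18, +11) → x=78, y=64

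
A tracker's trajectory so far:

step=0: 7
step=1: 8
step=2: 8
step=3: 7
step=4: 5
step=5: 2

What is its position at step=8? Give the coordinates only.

-13

Taking differences between consecutive positions: +1, +0, -1, -2, -3. These grow by -1 each step.
step 6: 2 − 4 → -2
step 7: -2 − 5 → -7
step 8: -7 − 6 → -13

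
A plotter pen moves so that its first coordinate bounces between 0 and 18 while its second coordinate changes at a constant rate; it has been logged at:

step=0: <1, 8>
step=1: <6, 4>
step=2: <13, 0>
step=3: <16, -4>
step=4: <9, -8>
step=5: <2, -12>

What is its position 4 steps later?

<10, -28>

The first coordinate travels 7 per step and bounces off the walls at 0 and 18.
  step 6: 2 → 5
  step 7: 5 → 12
  step 8: 12 → 17
  step 9: 17 → 10
The second coordinate changes by -4 each step: at step 9 it is -28.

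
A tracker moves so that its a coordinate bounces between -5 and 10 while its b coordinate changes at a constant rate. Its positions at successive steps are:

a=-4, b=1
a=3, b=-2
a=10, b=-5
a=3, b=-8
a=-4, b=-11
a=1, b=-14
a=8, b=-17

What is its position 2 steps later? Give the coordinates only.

a=-2, b=-23

The a coordinate travels 7 per step and bounces off the walls at -5 and 10.
  step 7: 8 → 5
  step 8: 5 → -2
The b coordinate changes by -3 each step: at step 8 it is -23.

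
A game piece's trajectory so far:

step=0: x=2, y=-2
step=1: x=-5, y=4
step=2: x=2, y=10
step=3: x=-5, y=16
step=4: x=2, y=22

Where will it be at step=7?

X: cycles through 2, -5 every 2 steps. Step 7 lands at position 1 of the cycle → -5.
Y: linear, +6 per step → 40 at step 7.

x=-5, y=40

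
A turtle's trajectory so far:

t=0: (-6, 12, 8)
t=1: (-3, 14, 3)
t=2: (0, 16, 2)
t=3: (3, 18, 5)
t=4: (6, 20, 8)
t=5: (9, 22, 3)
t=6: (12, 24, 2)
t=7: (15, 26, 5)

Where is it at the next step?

(18, 28, 8)

First: linear, +3 per step → 18 at step 8.
Second: linear, +2 per step → 28 at step 8.
Third: cycles through 8, 3, 2, 5 every 4 steps. Step 8 lands at position 0 of the cycle → 8.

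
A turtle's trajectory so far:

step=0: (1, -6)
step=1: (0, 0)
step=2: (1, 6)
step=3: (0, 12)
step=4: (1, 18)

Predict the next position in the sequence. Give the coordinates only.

The first coordinate repeats the cycle [1, 0] with period 2; step 5 mod 2 = 1, giving 0.
The second coordinate changes by +6 each step, so at step 5 it is -6 + 5·(6) = 24.

(0, 24)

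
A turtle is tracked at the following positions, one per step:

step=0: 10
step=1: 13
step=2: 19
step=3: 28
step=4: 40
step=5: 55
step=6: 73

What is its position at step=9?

145

Successive displacements: +3, +6, +9, +12, +15, +18 — each changes by +3.
step 7: 73 + 21 → 94
step 8: 94 + 24 → 118
step 9: 118 + 27 → 145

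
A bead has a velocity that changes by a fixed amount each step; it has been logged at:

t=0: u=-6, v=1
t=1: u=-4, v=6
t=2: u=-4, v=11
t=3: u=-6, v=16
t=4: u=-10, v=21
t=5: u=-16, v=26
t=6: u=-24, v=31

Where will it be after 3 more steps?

First differences are (+2, +5), (+0, +5), (-2, +5), (-4, +5), (-6, +5), (-8, +5); their common second difference is (-2, +0) (constant acceleration).
step 7: u=-24, v=31 + (-10, +5) → u=-34, v=36
step 8: u=-34, v=36 + (-12, +5) → u=-46, v=41
step 9: u=-46, v=41 + (-14, +5) → u=-60, v=46

u=-60, v=46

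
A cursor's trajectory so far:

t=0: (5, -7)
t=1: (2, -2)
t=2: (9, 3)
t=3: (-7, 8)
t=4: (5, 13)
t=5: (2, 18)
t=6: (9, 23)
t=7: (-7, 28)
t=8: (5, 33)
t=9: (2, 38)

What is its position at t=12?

The first coordinate repeats the cycle [5, 2, 9, -7] with period 4; step 12 mod 4 = 0, giving 5.
The second coordinate changes by +5 each step, so at step 12 it is -7 + 12·(5) = 53.

(5, 53)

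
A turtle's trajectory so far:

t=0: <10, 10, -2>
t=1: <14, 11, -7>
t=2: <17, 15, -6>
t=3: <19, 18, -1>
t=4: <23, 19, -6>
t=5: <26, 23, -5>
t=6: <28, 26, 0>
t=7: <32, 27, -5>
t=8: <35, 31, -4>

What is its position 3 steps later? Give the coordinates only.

Step-to-step displacements: <+4, +1, -5>, <+3, +4, +1>, <+2, +3, +5>, <+4, +1, -5>, <+3, +4, +1>, <+2, +3, +5>, <+4, +1, -5>, <+3, +4, +1> — a repeating cycle of length 3.
step 9: apply <+2, +3, +5> → <37, 34, 1>
step 10: apply <+4, +1, -5> → <41, 35, -4>
step 11: apply <+3, +4, +1> → <44, 39, -3>

<44, 39, -3>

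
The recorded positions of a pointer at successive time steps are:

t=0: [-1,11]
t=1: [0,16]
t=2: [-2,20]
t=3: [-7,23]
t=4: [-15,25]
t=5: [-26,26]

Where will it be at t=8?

[-77,23]

First differences are [+1,+5], [-2,+4], [-5,+3], [-8,+2], [-11,+1]; their common second difference is [-3,-1] (constant acceleration).
step 6: [-26,26] + [-14,+0] → [-40,26]
step 7: [-40,26] + [-17,-1] → [-57,25]
step 8: [-57,25] + [-20,-2] → [-77,23]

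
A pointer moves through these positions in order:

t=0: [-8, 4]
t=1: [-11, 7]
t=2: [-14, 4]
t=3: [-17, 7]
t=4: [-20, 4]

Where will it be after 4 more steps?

First: linear, -3 per step → -32 at step 8.
Second: cycles through 4, 7 every 2 steps. Step 8 lands at position 0 of the cycle → 4.

[-32, 4]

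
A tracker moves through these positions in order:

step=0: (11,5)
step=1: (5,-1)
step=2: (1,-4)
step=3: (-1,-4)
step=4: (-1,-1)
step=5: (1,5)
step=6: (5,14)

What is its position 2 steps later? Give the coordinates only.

Taking differences between consecutive positions: (-6,-6), (-4,-3), (-2,+0), (+0,+3), (+2,+6), (+4,+9). These grow by (+2,+3) each step.
step 7: (5,14) + (+6,+12) → (11,26)
step 8: (11,26) + (+8,+15) → (19,41)

(19,41)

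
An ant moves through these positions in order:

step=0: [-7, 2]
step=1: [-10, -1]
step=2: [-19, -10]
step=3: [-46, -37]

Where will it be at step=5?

[-370, -361]

The jumps are [-3, -3], [-9, -9], [-27, -27] — a geometric progression with ratio 3.
step 4: [-46, -37] + [-81, -81] → [-127, -118]
step 5: [-127, -118] + [-243, -243] → [-370, -361]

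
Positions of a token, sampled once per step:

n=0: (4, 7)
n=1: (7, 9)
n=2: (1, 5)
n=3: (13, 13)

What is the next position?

The jumps are (+3, +2), (-6, -4), (+12, +8) — a geometric progression with ratio -2.
step 4: (13, 13) + (-24, -16) → (-11, -3)

(-11, -3)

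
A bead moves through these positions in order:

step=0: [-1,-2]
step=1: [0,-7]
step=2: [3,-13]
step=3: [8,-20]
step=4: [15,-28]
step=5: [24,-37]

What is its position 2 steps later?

[48,-58]

First differences are [+1,-5], [+3,-6], [+5,-7], [+7,-8], [+9,-9]; their common second difference is [+2,-1] (constant acceleration).
step 6: [24,-37] + [+11,-10] → [35,-47]
step 7: [35,-47] + [+13,-11] → [48,-58]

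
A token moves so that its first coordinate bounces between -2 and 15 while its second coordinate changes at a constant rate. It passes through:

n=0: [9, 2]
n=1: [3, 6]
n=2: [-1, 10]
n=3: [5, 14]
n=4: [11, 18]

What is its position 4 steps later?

[1, 34]

The first coordinate reflects between -2 and 15, moving 6 per step.
  step 5: 11 → 13
  step 6: 13 → 7
  step 7: 7 → 1
  step 8: 1 → 1
The second coordinate changes by +4 each step: at step 8 it is 34.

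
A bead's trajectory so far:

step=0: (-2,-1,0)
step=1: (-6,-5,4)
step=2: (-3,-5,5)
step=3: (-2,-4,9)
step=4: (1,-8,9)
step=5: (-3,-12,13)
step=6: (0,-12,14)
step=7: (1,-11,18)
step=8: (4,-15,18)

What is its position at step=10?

Differencing gives (-4,-4,+4), (+3,+0,+1), (+1,+1,+4), (+3,-4,+0), (-4,-4,+4), (+3,+0,+1), (+1,+1,+4), (+3,-4,+0). This is the pattern (-4,-4,+4), (+3,+0,+1), (+1,+1,+4), (+3,-4,+0) repeated.
step 9: apply (-4,-4,+4) → (0,-19,22)
step 10: apply (+3,+0,+1) → (3,-19,23)

(3,-19,23)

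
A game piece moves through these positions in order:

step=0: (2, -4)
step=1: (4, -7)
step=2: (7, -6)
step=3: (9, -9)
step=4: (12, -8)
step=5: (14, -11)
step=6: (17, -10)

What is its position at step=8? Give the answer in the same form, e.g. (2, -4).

(22, -12)

The moves between consecutive positions are (+2, -3), (+3, +1), (+2, -3), (+3, +1), (+2, -3), (+3, +1); they repeat the 2-cycle [(+2, -3), (+3, +1)].
step 7: apply (+2, -3) → (19, -13)
step 8: apply (+3, +1) → (22, -12)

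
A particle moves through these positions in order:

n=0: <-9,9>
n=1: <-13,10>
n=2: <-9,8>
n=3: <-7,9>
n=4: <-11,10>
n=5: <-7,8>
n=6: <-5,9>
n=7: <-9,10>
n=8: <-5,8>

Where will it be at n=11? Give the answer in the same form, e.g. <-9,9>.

<-3,8>

Differencing gives <-4,+1>, <+4,-2>, <+2,+1>, <-4,+1>, <+4,-2>, <+2,+1>, <-4,+1>, <+4,-2>. This is the pattern <-4,+1>, <+4,-2>, <+2,+1> repeated.
step 9: apply <+2,+1> → <-3,9>
step 10: apply <-4,+1> → <-7,10>
step 11: apply <+4,-2> → <-3,8>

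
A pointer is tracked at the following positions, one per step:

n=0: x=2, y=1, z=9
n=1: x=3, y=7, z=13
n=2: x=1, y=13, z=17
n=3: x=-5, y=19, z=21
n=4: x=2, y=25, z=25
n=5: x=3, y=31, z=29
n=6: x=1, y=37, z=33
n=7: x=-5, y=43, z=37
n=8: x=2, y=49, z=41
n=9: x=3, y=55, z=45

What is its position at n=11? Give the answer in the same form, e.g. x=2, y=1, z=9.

x=-5, y=67, z=53

The x coordinate repeats the cycle [2, 3, 1, -5] with period 4; step 11 mod 4 = 3, giving -5.
The y coordinate changes by +6 each step, so at step 11 it is 1 + 11·(6) = 67.
The z coordinate changes by +4 each step, so at step 11 it is 9 + 11·(4) = 53.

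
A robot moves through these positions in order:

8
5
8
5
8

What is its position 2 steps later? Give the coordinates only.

Step-to-step displacements: -3, +3, -3, +3; each is -1× the previous.
step 5: 8 − 3 → 5
step 6: 5 + 3 → 8

8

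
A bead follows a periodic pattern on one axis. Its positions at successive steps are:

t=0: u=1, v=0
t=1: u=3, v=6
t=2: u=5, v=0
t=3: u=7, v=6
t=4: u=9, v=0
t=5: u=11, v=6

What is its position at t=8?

U: linear, +2 per step → 17 at step 8.
V: cycles through 0, 6 every 2 steps. Step 8 lands at position 0 of the cycle → 0.

u=17, v=0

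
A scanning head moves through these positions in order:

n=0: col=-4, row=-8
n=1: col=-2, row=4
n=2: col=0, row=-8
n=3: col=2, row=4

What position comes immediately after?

col=4, row=-8

Col: linear, +2 per step → 4 at step 4.
Row: cycles through -8, 4 every 2 steps. Step 4 lands at position 0 of the cycle → -8.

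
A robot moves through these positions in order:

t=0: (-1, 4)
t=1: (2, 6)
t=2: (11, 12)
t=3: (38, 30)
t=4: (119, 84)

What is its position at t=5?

(362, 246)

The jumps are (+3, +2), (+9, +6), (+27, +18), (+81, +54) — a geometric progression with ratio 3.
step 5: (119, 84) + (+243, +162) → (362, 246)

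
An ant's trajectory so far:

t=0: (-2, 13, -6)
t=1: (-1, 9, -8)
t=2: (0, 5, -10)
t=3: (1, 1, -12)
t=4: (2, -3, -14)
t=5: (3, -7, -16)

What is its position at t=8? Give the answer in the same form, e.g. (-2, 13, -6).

(6, -19, -22)

Each step adds (+1, -4, -2) to the position.
step 6: (3, -7, -16) + (+1, -4, -2) → (4, -11, -18)
step 7: (4, -11, -18) + (+1, -4, -2) → (5, -15, -20)
step 8: (5, -15, -20) + (+1, -4, -2) → (6, -19, -22)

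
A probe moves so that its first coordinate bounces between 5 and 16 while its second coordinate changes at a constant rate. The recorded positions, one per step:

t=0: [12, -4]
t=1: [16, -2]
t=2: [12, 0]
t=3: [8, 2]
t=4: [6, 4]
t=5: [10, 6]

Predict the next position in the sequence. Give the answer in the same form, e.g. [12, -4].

[14, 8]

The first coordinate travels 4 per step and bounces off the walls at 5 and 16.
  step 6: 10 → 14
The second coordinate changes by +2 each step: at step 6 it is 8.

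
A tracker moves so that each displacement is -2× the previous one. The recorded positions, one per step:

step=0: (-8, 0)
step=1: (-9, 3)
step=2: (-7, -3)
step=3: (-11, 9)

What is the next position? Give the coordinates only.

(-3, -15)

The jumps are (-1, +3), (+2, -6), (-4, +12) — a geometric progression with ratio -2.
step 4: (-11, 9) + (+8, -24) → (-3, -15)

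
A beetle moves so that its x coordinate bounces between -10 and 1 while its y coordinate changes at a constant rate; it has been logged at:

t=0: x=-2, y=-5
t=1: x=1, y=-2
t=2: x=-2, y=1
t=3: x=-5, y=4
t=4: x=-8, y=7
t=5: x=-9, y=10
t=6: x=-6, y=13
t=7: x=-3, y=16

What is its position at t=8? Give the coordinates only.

x=0, y=19

The x coordinate reflects between -10 and 1, moving 3 per step.
  step 8: -3 → 0
The y coordinate changes by +3 each step: at step 8 it is 19.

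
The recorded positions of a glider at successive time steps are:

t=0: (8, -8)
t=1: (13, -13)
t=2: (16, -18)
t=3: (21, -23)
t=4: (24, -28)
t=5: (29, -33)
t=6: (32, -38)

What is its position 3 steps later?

Differencing gives (+5, -5), (+3, -5), (+5, -5), (+3, -5), (+5, -5), (+3, -5). This is the pattern (+5, -5), (+3, -5) repeated.
step 7: apply (+5, -5) → (37, -43)
step 8: apply (+3, -5) → (40, -48)
step 9: apply (+5, -5) → (45, -53)

(45, -53)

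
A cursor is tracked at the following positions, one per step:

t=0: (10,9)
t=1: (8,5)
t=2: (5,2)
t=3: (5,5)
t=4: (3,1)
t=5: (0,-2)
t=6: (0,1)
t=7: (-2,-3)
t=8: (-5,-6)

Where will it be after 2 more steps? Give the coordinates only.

Differencing gives (-2,-4), (-3,-3), (+0,+3), (-2,-4), (-3,-3), (+0,+3), (-2,-4), (-3,-3). This is the pattern (-2,-4), (-3,-3), (+0,+3) repeated.
step 9: apply (+0,+3) → (-5,-3)
step 10: apply (-2,-4) → (-7,-7)

(-7,-7)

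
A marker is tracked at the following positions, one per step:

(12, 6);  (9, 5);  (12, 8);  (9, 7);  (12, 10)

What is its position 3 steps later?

The moves between consecutive positions are (-3, -1), (+3, +3), (-3, -1), (+3, +3); they repeat the 2-cycle [(-3, -1), (+3, +3)].
step 5: apply (-3, -1) → (9, 9)
step 6: apply (+3, +3) → (12, 12)
step 7: apply (-3, -1) → (9, 11)

(9, 11)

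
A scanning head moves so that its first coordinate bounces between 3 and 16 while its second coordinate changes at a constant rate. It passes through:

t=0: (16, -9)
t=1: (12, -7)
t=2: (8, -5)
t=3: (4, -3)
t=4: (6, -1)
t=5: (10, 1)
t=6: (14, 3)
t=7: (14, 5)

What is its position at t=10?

(4, 11)

The first coordinate reflects between 3 and 16, moving 4 per step.
  step 8: 14 → 10
  step 9: 10 → 6
  step 10: 6 → 4
The second coordinate changes by +2 each step: at step 10 it is 11.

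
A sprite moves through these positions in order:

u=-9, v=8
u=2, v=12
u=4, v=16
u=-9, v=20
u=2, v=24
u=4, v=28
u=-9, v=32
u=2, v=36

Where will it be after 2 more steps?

u=-9, v=44

The u coordinate repeats the cycle [-9, 2, 4] with period 3; step 9 mod 3 = 0, giving -9.
The v coordinate changes by +4 each step, so at step 9 it is 8 + 9·(4) = 44.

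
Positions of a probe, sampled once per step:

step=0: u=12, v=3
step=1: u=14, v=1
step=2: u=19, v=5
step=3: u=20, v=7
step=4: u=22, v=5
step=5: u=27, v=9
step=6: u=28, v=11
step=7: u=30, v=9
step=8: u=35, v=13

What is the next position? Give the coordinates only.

u=36, v=15

Differencing gives (+2,-2), (+5,+4), (+1,+2), (+2,-2), (+5,+4), (+1,+2), (+2,-2), (+5,+4). This is the pattern (+2,-2), (+5,+4), (+1,+2) repeated.
step 9: apply (+1,+2) → u=36, v=15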